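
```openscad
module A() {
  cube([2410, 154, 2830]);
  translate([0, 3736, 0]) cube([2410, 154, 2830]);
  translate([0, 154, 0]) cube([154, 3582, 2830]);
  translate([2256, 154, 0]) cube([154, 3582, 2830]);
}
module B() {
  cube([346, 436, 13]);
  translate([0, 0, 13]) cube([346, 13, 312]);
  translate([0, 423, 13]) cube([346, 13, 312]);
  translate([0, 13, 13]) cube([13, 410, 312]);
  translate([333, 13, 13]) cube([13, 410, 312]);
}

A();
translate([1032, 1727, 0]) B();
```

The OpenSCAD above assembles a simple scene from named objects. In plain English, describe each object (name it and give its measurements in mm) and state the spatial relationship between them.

A is the wall frame of a small rectangular building: four walls, each 2830 mm tall and 154 mm thick, enclosing a footprint 2410 mm (x) by 3890 mm (y) outside-to-outside, with no floor or roof. The front and back walls (the −y and +y sides) span the full width; the two side walls fit between them.

B is an open storage box with external size 346×436×325 mm and wall thickness 13 mm (the base is also 13 mm thick). The base covers the whole footprint; the four walls stand on the base, with the y-facing walls full-width and the x-facing walls fitting between their inner faces.

The open box sits inside the house frame, centred.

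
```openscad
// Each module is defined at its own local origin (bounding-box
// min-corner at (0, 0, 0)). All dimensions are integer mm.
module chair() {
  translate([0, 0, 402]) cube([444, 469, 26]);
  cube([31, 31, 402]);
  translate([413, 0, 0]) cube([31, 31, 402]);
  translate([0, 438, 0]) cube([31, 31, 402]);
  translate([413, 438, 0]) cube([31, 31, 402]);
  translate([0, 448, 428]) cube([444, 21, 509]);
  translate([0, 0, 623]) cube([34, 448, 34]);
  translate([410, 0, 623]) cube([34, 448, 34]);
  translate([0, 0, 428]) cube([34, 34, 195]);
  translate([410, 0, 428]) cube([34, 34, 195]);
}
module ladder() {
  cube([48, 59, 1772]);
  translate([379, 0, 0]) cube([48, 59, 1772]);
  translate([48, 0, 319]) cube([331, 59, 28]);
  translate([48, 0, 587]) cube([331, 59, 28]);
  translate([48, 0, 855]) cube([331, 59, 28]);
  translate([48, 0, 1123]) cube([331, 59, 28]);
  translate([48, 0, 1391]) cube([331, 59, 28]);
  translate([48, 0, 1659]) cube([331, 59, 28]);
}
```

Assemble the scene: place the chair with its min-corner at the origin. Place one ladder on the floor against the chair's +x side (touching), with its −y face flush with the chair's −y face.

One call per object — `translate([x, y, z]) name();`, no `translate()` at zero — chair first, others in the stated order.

chair();
translate([444, 0, 0]) ladder();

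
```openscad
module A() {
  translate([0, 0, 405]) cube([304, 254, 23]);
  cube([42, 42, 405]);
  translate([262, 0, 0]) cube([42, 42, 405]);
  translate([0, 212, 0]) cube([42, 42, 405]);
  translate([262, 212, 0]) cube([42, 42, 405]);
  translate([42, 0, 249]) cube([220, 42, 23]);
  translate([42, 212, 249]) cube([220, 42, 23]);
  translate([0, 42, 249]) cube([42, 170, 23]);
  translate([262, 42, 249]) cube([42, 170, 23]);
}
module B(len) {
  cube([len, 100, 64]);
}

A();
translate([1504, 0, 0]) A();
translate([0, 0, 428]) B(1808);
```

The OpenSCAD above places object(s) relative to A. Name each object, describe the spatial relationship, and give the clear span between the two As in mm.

A is a stool. B is a beam. A beam spans the tops of two stools. The clear span between the two stools is 1200 mm.

Second stool starts at x = 1504; first ends at x = 304; clear span = 1504 − 304 = 1200 mm.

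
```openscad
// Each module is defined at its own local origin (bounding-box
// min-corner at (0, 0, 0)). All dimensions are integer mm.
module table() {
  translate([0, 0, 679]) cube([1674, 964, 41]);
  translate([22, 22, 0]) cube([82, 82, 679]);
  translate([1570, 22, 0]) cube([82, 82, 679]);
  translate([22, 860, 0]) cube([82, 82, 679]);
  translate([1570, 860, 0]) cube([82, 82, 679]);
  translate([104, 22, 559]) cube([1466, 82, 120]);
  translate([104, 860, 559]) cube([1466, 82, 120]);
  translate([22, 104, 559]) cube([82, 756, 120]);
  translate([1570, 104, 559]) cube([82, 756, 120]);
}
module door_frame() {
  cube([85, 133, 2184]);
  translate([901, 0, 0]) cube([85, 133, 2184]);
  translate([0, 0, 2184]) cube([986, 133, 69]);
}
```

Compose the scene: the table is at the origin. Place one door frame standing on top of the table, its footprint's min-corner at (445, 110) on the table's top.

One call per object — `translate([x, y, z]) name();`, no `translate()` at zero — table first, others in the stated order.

table();
translate([445, 110, 720]) door_frame();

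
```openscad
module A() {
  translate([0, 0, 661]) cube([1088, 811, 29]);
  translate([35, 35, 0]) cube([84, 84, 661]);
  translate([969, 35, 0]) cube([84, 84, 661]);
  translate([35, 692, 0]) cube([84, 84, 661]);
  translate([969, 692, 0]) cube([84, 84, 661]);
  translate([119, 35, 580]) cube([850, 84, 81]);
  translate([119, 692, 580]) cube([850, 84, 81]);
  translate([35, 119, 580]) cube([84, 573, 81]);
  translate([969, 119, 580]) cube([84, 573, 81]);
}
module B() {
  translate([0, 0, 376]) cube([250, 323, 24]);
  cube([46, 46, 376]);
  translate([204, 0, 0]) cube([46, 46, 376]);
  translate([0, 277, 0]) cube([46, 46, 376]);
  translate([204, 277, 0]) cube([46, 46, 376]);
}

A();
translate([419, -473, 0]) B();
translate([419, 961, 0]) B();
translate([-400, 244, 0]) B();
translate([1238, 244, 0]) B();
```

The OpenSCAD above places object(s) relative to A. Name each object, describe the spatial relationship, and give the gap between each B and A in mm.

Each stool's nearest face is 150 mm from the table's bounding box.

A is a table. B is a stool. Four stools sit around the table at the −y, +y, −x, +x sides. The gap between each stool and the table is 150 mm.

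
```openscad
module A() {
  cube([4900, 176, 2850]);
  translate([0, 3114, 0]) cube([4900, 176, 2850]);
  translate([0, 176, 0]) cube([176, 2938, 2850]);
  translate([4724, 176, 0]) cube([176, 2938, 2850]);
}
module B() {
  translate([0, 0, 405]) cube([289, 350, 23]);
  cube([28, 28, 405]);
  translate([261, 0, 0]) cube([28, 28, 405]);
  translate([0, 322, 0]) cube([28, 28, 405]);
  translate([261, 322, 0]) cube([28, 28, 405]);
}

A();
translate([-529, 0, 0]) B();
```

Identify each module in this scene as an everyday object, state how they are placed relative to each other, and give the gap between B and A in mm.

A is a house frame. B is a stool. The stool is on the floor beside the house frame on its −x side. The gap between the stool and the house frame is 240 mm.

The stool's nearest face is 240 mm from the house frame's −x face.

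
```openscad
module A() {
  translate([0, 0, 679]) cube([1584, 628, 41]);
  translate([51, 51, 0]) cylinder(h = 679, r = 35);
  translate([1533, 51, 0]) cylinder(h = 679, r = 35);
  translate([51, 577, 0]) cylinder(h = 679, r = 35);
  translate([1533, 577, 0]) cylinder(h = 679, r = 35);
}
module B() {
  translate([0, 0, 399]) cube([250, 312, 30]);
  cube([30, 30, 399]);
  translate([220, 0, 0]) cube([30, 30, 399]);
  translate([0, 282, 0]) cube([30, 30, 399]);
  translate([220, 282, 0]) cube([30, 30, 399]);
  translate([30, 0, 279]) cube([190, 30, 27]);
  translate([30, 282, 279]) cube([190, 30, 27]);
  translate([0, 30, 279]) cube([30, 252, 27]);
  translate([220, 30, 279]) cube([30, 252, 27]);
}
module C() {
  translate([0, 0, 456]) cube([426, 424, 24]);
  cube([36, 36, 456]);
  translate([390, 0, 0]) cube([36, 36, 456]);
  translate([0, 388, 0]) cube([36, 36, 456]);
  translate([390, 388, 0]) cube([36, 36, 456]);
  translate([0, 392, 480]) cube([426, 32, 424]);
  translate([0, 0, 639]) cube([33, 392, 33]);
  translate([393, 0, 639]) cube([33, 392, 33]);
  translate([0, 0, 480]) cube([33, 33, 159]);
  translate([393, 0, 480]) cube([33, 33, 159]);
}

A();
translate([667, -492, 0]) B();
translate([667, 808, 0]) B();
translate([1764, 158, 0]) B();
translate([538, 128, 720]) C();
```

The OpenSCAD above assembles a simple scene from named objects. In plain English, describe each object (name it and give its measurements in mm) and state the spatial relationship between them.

A is a rectangular dining table. The top is 1584×628×41 mm with its upper surface at z = 720 mm. It stands on four round legs of 70 mm diameter, each leg's bounding box inset 16 mm from the nearest pair of top edges, running from the floor to the underside of the top.

B is a four-legged stool. The seat is 250×312 mm, 30 mm thick, top at z = 429 mm. It stands on four square legs, each 30×30 mm in cross-section, from z = 0 to the seat underside, each flush with a corner of the seat. Four stretchers, 30 mm wide and 27 mm tall, connect adjacent legs with their undersides at z = 279 mm, each running between the inner faces of the legs it joins and aligned with the legs' outer faces on the other axis.

C is a chair. The seat is a 426×424×24 mm slab with its top at z = 480 mm, on four 36×36 mm corner legs (flush with the seat edges, standing on z = 0). A flat backrest 32 mm thick, 424 mm tall, spans the full seat width and rises from the seat top along its +y edge, rear face flush with the rear of the seat. Two armrests of 33×33 mm section run along each side from the seat's front edge to the front of the backrest, top faces 192 mm above the seat top and outer faces flush with the seat's x-edges; a 33×33 mm post under the front of each armrest stands on the seat at the front corner.

Three stools sit around the table at the −y, +y, +x sides. The chair is on top of the table.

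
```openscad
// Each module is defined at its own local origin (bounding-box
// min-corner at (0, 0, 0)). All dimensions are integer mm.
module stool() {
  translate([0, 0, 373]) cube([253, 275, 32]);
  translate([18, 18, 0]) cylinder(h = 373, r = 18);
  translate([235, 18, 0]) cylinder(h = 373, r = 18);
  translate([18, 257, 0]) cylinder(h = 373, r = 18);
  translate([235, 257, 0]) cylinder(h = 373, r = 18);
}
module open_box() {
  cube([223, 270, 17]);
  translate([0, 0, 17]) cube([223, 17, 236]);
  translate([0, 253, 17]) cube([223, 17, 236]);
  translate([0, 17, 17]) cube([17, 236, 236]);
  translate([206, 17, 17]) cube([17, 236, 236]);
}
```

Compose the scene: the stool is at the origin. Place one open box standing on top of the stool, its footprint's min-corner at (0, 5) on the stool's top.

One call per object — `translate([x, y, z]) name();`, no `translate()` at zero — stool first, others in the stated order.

stool();
translate([0, 5, 405]) open_box();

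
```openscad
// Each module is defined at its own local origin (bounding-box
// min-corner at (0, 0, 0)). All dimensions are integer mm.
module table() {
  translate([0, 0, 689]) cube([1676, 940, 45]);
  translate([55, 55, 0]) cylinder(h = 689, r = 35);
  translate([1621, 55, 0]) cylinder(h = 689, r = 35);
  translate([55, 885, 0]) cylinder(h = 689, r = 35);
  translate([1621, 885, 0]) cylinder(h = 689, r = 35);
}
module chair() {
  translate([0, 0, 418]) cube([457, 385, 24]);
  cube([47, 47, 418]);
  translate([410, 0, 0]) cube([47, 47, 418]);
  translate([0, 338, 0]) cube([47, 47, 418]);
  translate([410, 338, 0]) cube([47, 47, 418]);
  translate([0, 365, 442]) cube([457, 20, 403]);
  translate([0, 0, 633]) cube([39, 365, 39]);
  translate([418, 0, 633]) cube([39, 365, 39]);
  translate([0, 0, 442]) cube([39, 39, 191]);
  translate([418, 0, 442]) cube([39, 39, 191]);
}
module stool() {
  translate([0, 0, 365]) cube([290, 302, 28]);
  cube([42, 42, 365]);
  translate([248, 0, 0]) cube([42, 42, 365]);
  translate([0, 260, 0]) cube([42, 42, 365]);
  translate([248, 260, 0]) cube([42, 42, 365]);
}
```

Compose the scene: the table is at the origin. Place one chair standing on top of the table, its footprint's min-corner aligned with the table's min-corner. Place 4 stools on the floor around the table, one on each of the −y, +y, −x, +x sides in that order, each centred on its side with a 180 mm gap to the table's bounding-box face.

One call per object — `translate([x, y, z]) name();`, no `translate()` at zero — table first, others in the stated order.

table();
translate([0, 0, 734]) chair();
translate([693, -482, 0]) stool();
translate([693, 1120, 0]) stool();
translate([-470, 319, 0]) stool();
translate([1856, 319, 0]) stool();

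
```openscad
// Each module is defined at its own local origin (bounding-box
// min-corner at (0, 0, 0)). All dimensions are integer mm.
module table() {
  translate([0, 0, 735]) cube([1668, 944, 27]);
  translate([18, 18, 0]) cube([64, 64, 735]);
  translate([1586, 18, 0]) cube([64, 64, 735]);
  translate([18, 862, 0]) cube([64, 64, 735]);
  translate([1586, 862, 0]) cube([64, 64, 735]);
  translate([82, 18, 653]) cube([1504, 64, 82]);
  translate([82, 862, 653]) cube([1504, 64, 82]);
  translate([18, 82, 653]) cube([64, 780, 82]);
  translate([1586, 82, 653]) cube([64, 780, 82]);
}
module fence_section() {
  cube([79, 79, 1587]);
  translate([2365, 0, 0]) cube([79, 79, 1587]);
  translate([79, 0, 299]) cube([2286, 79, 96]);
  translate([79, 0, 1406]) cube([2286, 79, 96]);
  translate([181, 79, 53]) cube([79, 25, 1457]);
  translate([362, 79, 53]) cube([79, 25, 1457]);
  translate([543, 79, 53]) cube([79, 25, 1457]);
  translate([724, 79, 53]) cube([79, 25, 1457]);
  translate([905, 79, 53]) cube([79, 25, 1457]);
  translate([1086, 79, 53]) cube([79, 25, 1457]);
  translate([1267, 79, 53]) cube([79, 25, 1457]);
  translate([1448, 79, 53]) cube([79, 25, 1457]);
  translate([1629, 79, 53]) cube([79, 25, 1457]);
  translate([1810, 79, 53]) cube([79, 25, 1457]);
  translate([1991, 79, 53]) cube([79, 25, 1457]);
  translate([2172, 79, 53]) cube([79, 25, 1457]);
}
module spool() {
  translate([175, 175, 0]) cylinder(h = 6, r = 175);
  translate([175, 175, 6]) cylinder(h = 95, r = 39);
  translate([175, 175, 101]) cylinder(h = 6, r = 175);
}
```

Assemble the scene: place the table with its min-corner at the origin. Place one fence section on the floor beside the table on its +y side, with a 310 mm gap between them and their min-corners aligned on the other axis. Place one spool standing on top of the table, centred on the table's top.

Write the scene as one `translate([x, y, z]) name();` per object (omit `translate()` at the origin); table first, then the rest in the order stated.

table();
translate([0, 1254, 0]) fence_section();
translate([659, 297, 762]) spool();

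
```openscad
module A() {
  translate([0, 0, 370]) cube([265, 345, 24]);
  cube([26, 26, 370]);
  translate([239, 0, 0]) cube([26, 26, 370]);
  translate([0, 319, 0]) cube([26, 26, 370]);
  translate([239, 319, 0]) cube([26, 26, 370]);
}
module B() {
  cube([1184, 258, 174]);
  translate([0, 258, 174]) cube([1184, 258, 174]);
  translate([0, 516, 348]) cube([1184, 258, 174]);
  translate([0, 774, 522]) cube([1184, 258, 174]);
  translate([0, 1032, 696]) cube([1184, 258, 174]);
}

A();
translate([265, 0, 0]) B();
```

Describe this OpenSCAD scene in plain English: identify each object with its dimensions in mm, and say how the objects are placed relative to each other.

A is a simple wooden stool: a rectangular seat 265 mm (x) by 345 mm (y), 24 mm thick, top face at z = 394 mm, on four square legs, each 26×26 mm in cross-section. The legs rest on z = 0, each flush with a corner of the seat.

B is a run of 5 identical solid stair steps. Each tread is 1184×258 mm and each step block is 174 mm high. Step 1 rests on the floor; step k is offset from step 1 by (k−1)×258 mm in y and (k−1)×174 mm in z.

The staircase is against the stool's +x side, with their −y faces flush.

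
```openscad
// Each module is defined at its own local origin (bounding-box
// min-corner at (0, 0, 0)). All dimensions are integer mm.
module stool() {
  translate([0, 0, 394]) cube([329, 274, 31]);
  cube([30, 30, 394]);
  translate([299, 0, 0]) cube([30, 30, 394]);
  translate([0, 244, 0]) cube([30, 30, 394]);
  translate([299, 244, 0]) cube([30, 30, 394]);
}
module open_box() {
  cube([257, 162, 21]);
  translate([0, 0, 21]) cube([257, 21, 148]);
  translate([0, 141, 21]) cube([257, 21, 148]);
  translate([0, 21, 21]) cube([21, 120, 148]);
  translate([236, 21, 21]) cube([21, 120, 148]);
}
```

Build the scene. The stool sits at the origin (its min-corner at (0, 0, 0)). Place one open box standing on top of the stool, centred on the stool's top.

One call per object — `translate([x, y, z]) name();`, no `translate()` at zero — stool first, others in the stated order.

stool();
translate([36, 56, 425]) open_box();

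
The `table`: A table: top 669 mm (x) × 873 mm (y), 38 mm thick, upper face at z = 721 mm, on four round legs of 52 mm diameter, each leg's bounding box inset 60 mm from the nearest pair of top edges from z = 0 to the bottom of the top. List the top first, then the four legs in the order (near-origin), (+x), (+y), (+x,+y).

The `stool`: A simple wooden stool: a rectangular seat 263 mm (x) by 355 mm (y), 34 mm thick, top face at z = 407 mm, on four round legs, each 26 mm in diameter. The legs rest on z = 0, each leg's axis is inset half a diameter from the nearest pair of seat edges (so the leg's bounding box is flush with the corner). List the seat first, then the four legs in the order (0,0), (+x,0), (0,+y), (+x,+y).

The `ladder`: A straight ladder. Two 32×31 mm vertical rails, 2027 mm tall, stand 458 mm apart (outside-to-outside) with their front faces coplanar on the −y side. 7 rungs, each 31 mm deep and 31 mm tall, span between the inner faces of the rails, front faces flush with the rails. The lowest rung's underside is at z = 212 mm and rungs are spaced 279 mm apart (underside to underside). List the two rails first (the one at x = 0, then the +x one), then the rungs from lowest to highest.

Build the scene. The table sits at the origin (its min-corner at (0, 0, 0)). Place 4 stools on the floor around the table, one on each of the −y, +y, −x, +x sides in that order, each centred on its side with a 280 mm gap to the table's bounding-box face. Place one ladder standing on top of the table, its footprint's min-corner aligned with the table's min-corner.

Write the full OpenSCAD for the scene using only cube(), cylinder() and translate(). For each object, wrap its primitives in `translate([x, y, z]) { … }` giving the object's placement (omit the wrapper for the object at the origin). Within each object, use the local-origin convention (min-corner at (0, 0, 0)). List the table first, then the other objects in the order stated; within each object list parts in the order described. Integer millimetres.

translate([0, 0, 683]) cube([669, 873, 38]);
translate([86, 86, 0]) cylinder(h = 683, r = 26);
translate([583, 86, 0]) cylinder(h = 683, r = 26);
translate([86, 787, 0]) cylinder(h = 683, r = 26);
translate([583, 787, 0]) cylinder(h = 683, r = 26);
translate([203, -635, 0]) {
  translate([0, 0, 373]) cube([263, 355, 34]);
  translate([13, 13, 0]) cylinder(h = 373, r = 13);
  translate([250, 13, 0]) cylinder(h = 373, r = 13);
  translate([13, 342, 0]) cylinder(h = 373, r = 13);
  translate([250, 342, 0]) cylinder(h = 373, r = 13);
}
translate([203, 1153, 0]) {
  translate([0, 0, 373]) cube([263, 355, 34]);
  translate([13, 13, 0]) cylinder(h = 373, r = 13);
  translate([250, 13, 0]) cylinder(h = 373, r = 13);
  translate([13, 342, 0]) cylinder(h = 373, r = 13);
  translate([250, 342, 0]) cylinder(h = 373, r = 13);
}
translate([-543, 259, 0]) {
  translate([0, 0, 373]) cube([263, 355, 34]);
  translate([13, 13, 0]) cylinder(h = 373, r = 13);
  translate([250, 13, 0]) cylinder(h = 373, r = 13);
  translate([13, 342, 0]) cylinder(h = 373, r = 13);
  translate([250, 342, 0]) cylinder(h = 373, r = 13);
}
translate([949, 259, 0]) {
  translate([0, 0, 373]) cube([263, 355, 34]);
  translate([13, 13, 0]) cylinder(h = 373, r = 13);
  translate([250, 13, 0]) cylinder(h = 373, r = 13);
  translate([13, 342, 0]) cylinder(h = 373, r = 13);
  translate([250, 342, 0]) cylinder(h = 373, r = 13);
}
translate([0, 0, 721]) {
  cube([32, 31, 2027]);
  translate([426, 0, 0]) cube([32, 31, 2027]);
  translate([32, 0, 212]) cube([394, 31, 31]);
  translate([32, 0, 491]) cube([394, 31, 31]);
  translate([32, 0, 770]) cube([394, 31, 31]);
  translate([32, 0, 1049]) cube([394, 31, 31]);
  translate([32, 0, 1328]) cube([394, 31, 31]);
  translate([32, 0, 1607]) cube([394, 31, 31]);
  translate([32, 0, 1886]) cube([394, 31, 31]);
}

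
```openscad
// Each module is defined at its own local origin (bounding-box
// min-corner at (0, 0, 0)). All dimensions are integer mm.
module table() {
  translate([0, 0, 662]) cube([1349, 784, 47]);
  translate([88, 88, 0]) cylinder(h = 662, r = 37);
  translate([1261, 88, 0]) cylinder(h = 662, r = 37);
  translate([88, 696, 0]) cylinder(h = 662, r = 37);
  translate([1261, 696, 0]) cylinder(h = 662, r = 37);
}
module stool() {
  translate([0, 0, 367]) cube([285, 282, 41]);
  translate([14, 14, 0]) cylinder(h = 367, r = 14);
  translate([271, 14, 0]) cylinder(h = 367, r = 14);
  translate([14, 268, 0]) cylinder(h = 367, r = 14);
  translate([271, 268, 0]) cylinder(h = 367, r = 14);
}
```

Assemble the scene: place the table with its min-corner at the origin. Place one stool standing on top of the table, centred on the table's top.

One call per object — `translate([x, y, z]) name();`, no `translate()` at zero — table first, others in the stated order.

table();
translate([532, 251, 709]) stool();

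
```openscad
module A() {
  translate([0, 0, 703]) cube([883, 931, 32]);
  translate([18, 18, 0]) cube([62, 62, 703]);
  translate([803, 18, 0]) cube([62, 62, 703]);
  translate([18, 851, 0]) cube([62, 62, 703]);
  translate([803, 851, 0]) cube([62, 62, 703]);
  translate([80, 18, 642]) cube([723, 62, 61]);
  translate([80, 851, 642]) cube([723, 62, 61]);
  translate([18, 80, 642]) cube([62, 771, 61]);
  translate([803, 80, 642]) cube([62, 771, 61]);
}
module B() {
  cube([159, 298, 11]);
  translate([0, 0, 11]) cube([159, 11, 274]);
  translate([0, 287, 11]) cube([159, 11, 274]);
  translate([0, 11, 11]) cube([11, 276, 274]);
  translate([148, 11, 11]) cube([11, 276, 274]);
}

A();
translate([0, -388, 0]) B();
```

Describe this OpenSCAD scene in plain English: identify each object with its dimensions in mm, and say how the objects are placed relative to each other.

A is a rectangular dining table. The top is 883×931×32 mm with its upper surface at z = 735 mm. It stands on four 62×62 mm square legs, each inset 18 mm from the nearest pair of top edges, running from the floor to the underside of the top. Four apron rails, 62 mm thick and 61 mm tall, run between adjacent legs with their top edges flush with the underside of the top and their outer faces flush with the legs' outer faces.

B is an open storage box with external size 159×298×285 mm and wall thickness 11 mm (the base is also 11 mm thick). The base covers the whole footprint; the four walls stand on the base, with the y-facing walls full-width and the x-facing walls fitting between their inner faces.

The open box is on the floor beside the table on its −y side.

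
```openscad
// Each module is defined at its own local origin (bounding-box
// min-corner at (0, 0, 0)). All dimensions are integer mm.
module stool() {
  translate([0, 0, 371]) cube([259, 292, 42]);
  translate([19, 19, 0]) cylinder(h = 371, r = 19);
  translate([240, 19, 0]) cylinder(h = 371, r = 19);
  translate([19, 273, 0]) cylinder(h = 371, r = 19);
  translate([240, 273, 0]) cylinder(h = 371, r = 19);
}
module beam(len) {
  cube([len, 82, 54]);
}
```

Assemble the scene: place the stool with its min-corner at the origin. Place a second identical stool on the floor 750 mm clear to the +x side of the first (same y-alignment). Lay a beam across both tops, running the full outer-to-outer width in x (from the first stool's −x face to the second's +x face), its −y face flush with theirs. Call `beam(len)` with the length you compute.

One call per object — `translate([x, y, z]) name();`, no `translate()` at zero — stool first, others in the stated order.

stool();
translate([1009, 0, 0]) stool();
translate([0, 0, 413]) beam(1268);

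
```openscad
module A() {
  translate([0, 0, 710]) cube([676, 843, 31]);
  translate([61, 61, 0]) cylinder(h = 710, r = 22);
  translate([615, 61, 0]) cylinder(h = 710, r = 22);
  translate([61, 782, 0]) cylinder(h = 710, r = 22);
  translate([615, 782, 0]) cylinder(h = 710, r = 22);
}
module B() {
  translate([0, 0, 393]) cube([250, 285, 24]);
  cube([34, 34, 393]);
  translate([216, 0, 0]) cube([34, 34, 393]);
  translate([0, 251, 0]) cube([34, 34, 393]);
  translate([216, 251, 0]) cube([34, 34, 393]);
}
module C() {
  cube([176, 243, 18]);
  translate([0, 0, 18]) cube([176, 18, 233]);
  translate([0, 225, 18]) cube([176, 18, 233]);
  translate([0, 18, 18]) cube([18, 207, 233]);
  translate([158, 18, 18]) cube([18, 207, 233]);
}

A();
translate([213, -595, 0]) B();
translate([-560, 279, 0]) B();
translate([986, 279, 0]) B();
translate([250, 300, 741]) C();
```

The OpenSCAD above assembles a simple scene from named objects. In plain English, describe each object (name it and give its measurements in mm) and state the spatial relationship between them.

A is a table with a 676×843 mm rectangular top, 31 mm thick, top surface at z = 741 mm, supported by four round legs of 44 mm diameter, each leg's bounding box inset 39 mm from the nearest pair of top edges, running from the floor.

B is a four-legged stool. The seat is 250×285 mm, 24 mm thick, top at z = 417 mm. It stands on four square legs, each 34×34 mm in cross-section, from z = 0 to the seat underside, each flush with a corner of the seat.

C is an open-topped rectangular box: outside dimensions 176×243×251 mm, with a uniform wall and base thickness of 18 mm. The base is a full 176×243 slab on the floor; four walls sit on top of the base. The front and back walls (the −y and +y sides) span the full width; the two side walls fit between them.

Three stools sit around the table at the −y, −x, +x sides. The open box is on top of the table, centred.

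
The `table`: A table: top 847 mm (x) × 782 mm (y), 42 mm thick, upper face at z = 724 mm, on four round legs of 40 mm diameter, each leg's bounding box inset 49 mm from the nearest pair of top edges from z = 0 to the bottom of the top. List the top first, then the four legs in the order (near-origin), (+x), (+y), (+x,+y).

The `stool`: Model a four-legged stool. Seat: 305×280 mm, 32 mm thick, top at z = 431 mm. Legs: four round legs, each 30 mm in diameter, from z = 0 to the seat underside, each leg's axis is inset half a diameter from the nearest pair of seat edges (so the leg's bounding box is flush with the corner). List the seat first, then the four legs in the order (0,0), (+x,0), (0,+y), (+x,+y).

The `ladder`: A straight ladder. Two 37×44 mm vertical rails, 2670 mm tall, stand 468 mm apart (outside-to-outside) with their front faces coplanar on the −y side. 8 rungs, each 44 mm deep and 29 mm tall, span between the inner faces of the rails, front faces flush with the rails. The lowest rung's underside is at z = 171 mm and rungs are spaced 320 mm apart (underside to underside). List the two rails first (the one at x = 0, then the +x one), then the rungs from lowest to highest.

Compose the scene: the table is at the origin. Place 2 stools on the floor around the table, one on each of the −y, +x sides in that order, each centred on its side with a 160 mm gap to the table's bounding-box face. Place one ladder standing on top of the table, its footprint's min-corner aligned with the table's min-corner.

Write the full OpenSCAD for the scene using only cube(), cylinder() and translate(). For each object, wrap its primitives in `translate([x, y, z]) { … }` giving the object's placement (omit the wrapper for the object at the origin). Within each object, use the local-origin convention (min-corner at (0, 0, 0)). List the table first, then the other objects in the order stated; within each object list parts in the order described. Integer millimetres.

translate([0, 0, 682]) cube([847, 782, 42]);
translate([69, 69, 0]) cylinder(h = 682, r = 20);
translate([778, 69, 0]) cylinder(h = 682, r = 20);
translate([69, 713, 0]) cylinder(h = 682, r = 20);
translate([778, 713, 0]) cylinder(h = 682, r = 20);
translate([271, -440, 0]) {
  translate([0, 0, 399]) cube([305, 280, 32]);
  translate([15, 15, 0]) cylinder(h = 399, r = 15);
  translate([290, 15, 0]) cylinder(h = 399, r = 15);
  translate([15, 265, 0]) cylinder(h = 399, r = 15);
  translate([290, 265, 0]) cylinder(h = 399, r = 15);
}
translate([1007, 251, 0]) {
  translate([0, 0, 399]) cube([305, 280, 32]);
  translate([15, 15, 0]) cylinder(h = 399, r = 15);
  translate([290, 15, 0]) cylinder(h = 399, r = 15);
  translate([15, 265, 0]) cylinder(h = 399, r = 15);
  translate([290, 265, 0]) cylinder(h = 399, r = 15);
}
translate([0, 0, 724]) {
  cube([37, 44, 2670]);
  translate([431, 0, 0]) cube([37, 44, 2670]);
  translate([37, 0, 171]) cube([394, 44, 29]);
  translate([37, 0, 491]) cube([394, 44, 29]);
  translate([37, 0, 811]) cube([394, 44, 29]);
  translate([37, 0, 1131]) cube([394, 44, 29]);
  translate([37, 0, 1451]) cube([394, 44, 29]);
  translate([37, 0, 1771]) cube([394, 44, 29]);
  translate([37, 0, 2091]) cube([394, 44, 29]);
  translate([37, 0, 2411]) cube([394, 44, 29]);
}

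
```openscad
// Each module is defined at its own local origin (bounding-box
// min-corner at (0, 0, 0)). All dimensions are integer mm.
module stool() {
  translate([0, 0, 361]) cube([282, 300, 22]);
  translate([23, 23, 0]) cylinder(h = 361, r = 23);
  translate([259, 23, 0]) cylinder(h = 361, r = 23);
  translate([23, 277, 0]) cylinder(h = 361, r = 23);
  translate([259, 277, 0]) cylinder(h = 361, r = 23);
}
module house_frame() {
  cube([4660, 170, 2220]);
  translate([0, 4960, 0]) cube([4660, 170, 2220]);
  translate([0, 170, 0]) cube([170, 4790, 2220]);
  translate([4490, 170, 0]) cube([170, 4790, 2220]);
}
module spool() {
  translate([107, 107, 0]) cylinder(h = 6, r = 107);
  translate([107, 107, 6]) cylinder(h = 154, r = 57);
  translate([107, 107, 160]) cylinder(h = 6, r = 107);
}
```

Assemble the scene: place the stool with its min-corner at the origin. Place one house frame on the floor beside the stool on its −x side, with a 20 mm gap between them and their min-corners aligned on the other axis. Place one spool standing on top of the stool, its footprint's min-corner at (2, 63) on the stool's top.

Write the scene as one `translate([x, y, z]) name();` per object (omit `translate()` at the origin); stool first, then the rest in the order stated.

stool();
translate([-4680, 0, 0]) house_frame();
translate([2, 63, 383]) spool();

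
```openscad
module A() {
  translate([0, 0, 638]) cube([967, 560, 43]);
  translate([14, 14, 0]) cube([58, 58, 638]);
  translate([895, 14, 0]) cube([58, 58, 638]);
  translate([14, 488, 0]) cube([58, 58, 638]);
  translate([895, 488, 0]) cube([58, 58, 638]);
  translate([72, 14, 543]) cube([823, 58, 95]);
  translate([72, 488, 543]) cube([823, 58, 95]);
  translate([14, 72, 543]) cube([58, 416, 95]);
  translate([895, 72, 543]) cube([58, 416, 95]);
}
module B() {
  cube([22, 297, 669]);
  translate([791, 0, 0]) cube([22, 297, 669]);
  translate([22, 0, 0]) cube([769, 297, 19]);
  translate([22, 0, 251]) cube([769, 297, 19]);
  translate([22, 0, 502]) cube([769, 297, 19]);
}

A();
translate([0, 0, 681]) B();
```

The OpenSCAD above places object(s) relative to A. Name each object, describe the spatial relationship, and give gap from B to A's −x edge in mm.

The bookshelf's min-x is at 0; the table's min-x is 0; gap = 0 mm.

A is a table. B is a bookshelf. The bookshelf is on top of the table. The gap from the bookshelf to the table's −x edge is 0 mm.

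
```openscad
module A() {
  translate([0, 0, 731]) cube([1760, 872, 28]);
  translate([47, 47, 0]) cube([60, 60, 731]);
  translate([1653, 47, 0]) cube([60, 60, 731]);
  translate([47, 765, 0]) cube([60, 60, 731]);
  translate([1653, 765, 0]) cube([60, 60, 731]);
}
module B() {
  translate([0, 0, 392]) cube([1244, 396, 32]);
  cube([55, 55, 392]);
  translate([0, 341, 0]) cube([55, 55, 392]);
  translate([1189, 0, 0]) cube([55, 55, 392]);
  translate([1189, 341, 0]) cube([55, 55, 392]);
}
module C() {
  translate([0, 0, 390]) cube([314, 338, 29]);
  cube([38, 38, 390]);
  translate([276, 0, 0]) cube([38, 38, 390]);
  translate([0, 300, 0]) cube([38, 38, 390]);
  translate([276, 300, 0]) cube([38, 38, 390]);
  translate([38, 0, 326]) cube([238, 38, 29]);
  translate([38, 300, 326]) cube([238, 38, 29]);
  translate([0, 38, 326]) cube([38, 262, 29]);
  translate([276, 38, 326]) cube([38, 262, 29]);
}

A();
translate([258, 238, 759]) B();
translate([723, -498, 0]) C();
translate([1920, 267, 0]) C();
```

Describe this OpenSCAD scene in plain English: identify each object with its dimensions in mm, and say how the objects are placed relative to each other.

A is a rectangular dining table. The top is 1760×872×28 mm with its upper surface at z = 759 mm. It stands on four 60×60 mm square legs, each inset 47 mm from the nearest pair of top edges, running from the floor to the underside of the top.

B is a long wooden bench with a 1244 mm (x) × 396 mm (y) seat, 32 mm thick, its top surface 424 mm above the floor. Four 55 mm square legs at the seat corners, flush with the edges, run from z = 0 to the seat underside.

C is a four-legged stool. The seat is 314×338 mm, 29 mm thick, top at z = 419 mm. It stands on four square legs, each 38×38 mm in cross-section, from z = 0 to the seat underside, each flush with a corner of the seat. Four stretchers, 38 mm wide and 29 mm tall, connect adjacent legs with their undersides at z = 326 mm, each running between the inner faces of the legs it joins and aligned with the legs' outer faces on the other axis.

The bench is on top of the table, centred. Two stools sit around the table at the −y, +x sides.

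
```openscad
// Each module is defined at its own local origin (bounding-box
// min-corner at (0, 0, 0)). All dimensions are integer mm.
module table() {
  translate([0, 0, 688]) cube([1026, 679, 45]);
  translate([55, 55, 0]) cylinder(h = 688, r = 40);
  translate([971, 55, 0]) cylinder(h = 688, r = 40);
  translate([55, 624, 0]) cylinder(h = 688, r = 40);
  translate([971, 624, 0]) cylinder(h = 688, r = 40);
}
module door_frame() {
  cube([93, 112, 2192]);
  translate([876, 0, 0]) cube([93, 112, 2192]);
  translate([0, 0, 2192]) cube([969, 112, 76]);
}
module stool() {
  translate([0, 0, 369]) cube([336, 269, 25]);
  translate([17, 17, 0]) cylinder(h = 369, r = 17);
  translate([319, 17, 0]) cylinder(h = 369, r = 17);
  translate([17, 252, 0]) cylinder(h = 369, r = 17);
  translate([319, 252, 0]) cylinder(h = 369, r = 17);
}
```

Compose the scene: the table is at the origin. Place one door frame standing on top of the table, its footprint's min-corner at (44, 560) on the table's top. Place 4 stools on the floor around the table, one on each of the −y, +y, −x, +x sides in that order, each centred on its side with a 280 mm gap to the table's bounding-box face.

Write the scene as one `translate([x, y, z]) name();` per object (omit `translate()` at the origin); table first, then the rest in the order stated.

table();
translate([44, 560, 733]) door_frame();
translate([345, -549, 0]) stool();
translate([345, 959, 0]) stool();
translate([-616, 205, 0]) stool();
translate([1306, 205, 0]) stool();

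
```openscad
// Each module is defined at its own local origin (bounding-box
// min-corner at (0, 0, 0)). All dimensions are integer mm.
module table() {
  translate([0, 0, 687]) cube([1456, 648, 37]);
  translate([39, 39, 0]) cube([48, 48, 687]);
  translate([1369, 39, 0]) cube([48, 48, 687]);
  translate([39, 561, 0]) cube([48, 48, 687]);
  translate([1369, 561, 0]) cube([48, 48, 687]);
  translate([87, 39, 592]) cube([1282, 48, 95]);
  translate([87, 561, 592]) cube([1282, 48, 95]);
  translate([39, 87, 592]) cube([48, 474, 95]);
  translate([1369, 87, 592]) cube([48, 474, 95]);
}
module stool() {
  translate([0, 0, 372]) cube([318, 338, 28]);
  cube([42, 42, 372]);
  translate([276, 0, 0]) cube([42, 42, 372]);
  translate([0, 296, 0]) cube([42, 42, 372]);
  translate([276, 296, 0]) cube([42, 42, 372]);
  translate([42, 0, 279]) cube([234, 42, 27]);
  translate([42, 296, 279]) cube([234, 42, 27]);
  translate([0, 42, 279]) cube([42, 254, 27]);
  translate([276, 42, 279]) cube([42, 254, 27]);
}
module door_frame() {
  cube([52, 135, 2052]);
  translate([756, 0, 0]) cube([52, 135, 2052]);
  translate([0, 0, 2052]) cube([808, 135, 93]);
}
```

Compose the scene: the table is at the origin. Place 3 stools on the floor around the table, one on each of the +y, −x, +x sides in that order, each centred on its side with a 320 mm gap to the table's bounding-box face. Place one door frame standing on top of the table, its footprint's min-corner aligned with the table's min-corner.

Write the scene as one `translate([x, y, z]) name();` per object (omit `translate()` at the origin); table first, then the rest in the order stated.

table();
translate([569, 968, 0]) stool();
translate([-638, 155, 0]) stool();
translate([1776, 155, 0]) stool();
translate([0, 0, 724]) door_frame();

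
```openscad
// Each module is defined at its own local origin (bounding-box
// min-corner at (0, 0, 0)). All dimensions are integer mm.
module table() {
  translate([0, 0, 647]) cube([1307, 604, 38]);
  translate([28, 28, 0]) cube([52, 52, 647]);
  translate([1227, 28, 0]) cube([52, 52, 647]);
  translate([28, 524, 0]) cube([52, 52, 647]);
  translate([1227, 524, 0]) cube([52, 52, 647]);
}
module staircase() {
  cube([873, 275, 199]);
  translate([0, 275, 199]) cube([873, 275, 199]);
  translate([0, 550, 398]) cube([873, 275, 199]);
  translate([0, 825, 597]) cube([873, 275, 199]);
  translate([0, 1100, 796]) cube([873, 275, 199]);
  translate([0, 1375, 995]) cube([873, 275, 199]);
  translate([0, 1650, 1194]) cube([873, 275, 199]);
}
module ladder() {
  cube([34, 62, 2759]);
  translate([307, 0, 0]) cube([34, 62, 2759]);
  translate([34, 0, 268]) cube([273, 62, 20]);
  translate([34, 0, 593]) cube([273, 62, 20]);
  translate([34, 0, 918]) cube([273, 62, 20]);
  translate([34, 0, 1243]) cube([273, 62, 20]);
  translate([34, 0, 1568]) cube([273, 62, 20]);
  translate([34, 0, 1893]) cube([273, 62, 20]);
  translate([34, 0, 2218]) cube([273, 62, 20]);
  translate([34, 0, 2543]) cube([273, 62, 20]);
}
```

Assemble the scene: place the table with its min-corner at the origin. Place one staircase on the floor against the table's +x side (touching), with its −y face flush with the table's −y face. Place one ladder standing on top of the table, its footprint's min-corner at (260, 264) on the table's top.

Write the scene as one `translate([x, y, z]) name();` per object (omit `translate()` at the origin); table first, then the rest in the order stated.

table();
translate([1307, 0, 0]) staircase();
translate([260, 264, 685]) ladder();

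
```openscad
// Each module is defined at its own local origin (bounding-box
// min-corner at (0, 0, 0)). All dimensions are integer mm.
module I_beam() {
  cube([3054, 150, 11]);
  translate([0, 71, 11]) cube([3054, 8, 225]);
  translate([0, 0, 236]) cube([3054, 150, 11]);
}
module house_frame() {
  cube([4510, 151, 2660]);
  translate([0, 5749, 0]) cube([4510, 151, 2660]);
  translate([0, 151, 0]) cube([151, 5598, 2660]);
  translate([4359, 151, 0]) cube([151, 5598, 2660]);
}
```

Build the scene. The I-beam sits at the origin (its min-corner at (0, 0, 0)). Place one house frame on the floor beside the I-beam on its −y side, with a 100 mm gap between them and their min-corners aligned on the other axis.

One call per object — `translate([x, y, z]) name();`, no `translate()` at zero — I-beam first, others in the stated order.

I_beam();
translate([0, -6000, 0]) house_frame();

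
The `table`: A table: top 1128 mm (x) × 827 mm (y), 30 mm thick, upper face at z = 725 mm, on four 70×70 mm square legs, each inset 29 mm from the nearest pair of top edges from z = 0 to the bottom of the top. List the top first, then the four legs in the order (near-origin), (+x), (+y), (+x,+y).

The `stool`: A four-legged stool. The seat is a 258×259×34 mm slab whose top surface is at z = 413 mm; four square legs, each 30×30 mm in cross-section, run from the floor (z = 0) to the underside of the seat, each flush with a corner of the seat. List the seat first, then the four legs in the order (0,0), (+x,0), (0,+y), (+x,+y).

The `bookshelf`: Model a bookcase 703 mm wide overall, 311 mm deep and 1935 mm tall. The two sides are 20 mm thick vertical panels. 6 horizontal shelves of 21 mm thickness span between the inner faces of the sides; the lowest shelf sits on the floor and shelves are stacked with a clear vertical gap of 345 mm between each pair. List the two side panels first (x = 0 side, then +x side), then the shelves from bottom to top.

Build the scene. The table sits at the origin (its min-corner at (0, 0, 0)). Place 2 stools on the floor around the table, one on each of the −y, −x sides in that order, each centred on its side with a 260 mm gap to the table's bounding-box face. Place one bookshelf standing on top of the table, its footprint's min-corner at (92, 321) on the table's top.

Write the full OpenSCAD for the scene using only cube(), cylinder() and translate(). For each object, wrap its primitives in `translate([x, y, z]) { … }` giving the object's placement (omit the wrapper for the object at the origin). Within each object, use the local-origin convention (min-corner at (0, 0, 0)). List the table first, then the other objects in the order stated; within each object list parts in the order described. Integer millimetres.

translate([0, 0, 695]) cube([1128, 827, 30]);
translate([29, 29, 0]) cube([70, 70, 695]);
translate([1029, 29, 0]) cube([70, 70, 695]);
translate([29, 728, 0]) cube([70, 70, 695]);
translate([1029, 728, 0]) cube([70, 70, 695]);
translate([435, -519, 0]) {
  translate([0, 0, 379]) cube([258, 259, 34]);
  cube([30, 30, 379]);
  translate([228, 0, 0]) cube([30, 30, 379]);
  translate([0, 229, 0]) cube([30, 30, 379]);
  translate([228, 229, 0]) cube([30, 30, 379]);
}
translate([-518, 284, 0]) {
  translate([0, 0, 379]) cube([258, 259, 34]);
  cube([30, 30, 379]);
  translate([228, 0, 0]) cube([30, 30, 379]);
  translate([0, 229, 0]) cube([30, 30, 379]);
  translate([228, 229, 0]) cube([30, 30, 379]);
}
translate([92, 321, 725]) {
  cube([20, 311, 1935]);
  translate([683, 0, 0]) cube([20, 311, 1935]);
  translate([20, 0, 0]) cube([663, 311, 21]);
  translate([20, 0, 366]) cube([663, 311, 21]);
  translate([20, 0, 732]) cube([663, 311, 21]);
  translate([20, 0, 1098]) cube([663, 311, 21]);
  translate([20, 0, 1464]) cube([663, 311, 21]);
  translate([20, 0, 1830]) cube([663, 311, 21]);
}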